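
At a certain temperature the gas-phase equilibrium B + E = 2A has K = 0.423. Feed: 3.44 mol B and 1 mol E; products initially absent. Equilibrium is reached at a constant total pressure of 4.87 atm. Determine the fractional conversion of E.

Let X = conversion of E (basis 1 mol E); extent of reaction ξ = X.
Mole table: n_B = 3.44 − X; n_E = 1 − X; n_A = 2X.
Total moles n_T = 4.44 (Δν = 0, constant).
Mole fractions y_i = n_i/n_T; K = p_A^2 / (p_B p_E) with p_i = y_i·P.
Substituting and setting equal to 0.423 gives a polynomial in X; the root in (0,1) is X = 0.427.

X = 0.427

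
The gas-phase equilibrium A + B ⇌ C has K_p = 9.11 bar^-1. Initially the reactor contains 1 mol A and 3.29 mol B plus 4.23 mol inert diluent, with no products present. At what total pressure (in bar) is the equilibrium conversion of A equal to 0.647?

Take 1 mol A as basis and let X be its fractional conversion, so ξ = X.
Species balance: n_A = 1 − X; n_B = 3.29 − X; n_C = X; n_I = 4.23 (inert).
n_T = Σnᵢ = 8.52 − X.
K_p = p_C / (p_A p_B) with p_i = (n_i/n_T)·P.
At X = 0.647: the mole-fraction product g(X) = Π y_i^ν_i = 5.46. Since K_p = g(X)·P^{-1}, P = (g/K_p)^(1/1) = (5.46/9.11)^(1/1) = 0.599 bar.

P = 0.599 bar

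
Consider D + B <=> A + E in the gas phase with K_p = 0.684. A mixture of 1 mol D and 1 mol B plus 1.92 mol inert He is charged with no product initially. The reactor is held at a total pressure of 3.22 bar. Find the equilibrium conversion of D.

X = 0.453

Basis: 1 mol D initially; let X = conversion of D. Extent ξ = X.
Mole table: n_D = 1 − X; n_B = 1 − X; n_A = X; n_E = X; n_I = 1.92 (inert).
n_T stays at 3.92 (no change in mole number).
With p_i = (n_i/n_T)P, K_p = p_A p_E / (p_D p_B).
This yields a degree-2 equation in X; solving on (0,1), X = 0.453.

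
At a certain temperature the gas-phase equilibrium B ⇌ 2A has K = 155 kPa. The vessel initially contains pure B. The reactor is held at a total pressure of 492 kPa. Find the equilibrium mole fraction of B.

Let X = conversion of B (basis 1 mol B); extent of reaction ξ = X.
Mole table: n_B = 1 − X; n_A = 2X.
Summing: n_T = 1 + X.
Mole fractions y_i = n_i/n_T; K = p_A^2 / (p_B) with p_i = y_i·P.
This yields a degree-2 equation in X; solving on (0,1), X = 0.270.
Then n_B = 0.73, n_T = 1.27, so y_B = 0.575.

y_B = 0.575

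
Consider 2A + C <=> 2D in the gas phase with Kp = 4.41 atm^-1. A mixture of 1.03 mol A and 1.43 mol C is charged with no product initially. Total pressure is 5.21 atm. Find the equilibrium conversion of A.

Basis: 1.03 mol A initially; let X = conversion of A. Extent ξ = 0.515X.
Moles: n_A = 1.03 − 1.03X; n_C = 1.43 − 0.515X; n_D = 1.03X.
n_T = Σnᵢ = 2.46 − 0.515X.
With p_i = (n_i/n_T)P, Kp = p_D^2 / (p_A^2 p_C).
Equating to 4.41 atm^-1 and solving on 0 < X < 1: X = 0.772.

X = 0.772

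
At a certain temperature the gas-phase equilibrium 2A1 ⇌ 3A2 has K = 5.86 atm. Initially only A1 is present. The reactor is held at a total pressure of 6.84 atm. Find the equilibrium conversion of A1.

Basis: 1 mol A1 initially; let X = conversion of A1. Extent ξ = 0.5X.
Species balance: n_A1 = 1 − X; n_A2 = 1.5X.
Summing: n_T = 1 + 0.5X.
Mole fractions y_i = n_i/n_T; K = p_A2^3 / (p_A1^2) with p_i = y_i·P.
Equating to 5.86 atm and solving on 0 < X < 1: X = 0.453.

X = 0.453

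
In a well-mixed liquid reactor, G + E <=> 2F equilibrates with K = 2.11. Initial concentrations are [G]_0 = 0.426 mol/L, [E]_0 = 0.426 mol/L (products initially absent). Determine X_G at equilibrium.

X = 0.421

Let X = conversion of G; extent ξ = 0.426·X mol/L.
Concentrations: [G] = 0.426 − 0.426X; [E] = 0.426 − 0.426X; [F] = 0.852X.
K = [F]^2 / ([G] [E]).
Setting equal to 2.11 and solving for X on (0,1) gives X = 0.421.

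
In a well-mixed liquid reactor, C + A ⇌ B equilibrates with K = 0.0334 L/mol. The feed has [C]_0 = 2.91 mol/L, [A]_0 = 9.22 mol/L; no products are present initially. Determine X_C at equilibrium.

X = 0.223

Let X = conversion of C; extent ξ = 2.91·X mol/L.
Concentrations: [C] = 2.91 − 2.91X; [A] = 9.22 − 2.91X; [B] = 2.91X.
K = [B] / ([C] [A]).
Setting equal to 0.0334 and solving for X on (0,1) gives X = 0.223.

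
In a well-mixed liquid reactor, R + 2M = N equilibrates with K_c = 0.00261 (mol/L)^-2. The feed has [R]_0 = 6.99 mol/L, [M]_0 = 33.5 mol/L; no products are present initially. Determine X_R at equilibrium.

X = 0.617

Let X = conversion of R; extent ξ = 6.99·X mol/L.
Concentrations: [R] = 6.99 − 6.99X; [M] = 33.5 − 14X; [N] = 6.99X.
K_c = [N] / ([R] [M]^2).
Solving K_c = 0.00261 for X ∈ (0,1): X = 0.617.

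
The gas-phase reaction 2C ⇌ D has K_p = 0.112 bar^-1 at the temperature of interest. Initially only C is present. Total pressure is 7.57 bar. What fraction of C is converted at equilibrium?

Take 1 mol C as basis and let X be its fractional conversion, so ξ = 0.5X.
Mole table: n_C = 1 − X; n_D = 0.5X.
Summing: n_T = 1 − 0.5X.
y_i = n_i/n_T, p_i = y_i·P. K_p = p_D / (p_C^2).
Setting this equal to 0.112 bar^-1 and taking the physical root (0 < X < 1) gives X = 0.523.

X = 0.523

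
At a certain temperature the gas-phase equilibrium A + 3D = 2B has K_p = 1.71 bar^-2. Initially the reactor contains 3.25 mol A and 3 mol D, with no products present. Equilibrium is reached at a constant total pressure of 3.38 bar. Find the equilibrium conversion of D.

Let X = conversion of D (basis 3 mol D); extent of reaction ξ = X.
Species balance: n_A = 3.25 − X; n_D = 3 − 3X; n_B = 2X.
Summing: n_T = 6.25 − 2X.
With p_i = (n_i/n_T)P, K_p = p_B^2 / (p_A p_D^3).
Equating to 1.71 bar^-2 and solving on 0 < X < 1: X = 0.680.

X = 0.680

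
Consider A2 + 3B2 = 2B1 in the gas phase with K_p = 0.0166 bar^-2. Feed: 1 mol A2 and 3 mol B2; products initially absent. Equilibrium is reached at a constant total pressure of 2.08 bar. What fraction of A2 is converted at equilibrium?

Take 1 mol A2 as basis and let X be its fractional conversion, so ξ = X.
Mole table: n_A2 = 1 − X; n_B2 = 3 − 3X; n_B1 = 2X.
Summing: n_T = 4 − 2X.
With p_i = (n_i/n_T)P, K_p = p_B1^2 / (p_A2 p_B2^3).
Equating to 0.0166 bar^-2 and solving on 0 < X < 1: X = 0.139.

X = 0.139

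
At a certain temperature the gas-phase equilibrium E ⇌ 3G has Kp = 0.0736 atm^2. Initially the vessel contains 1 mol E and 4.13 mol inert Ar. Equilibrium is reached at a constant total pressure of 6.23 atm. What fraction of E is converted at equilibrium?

Let X = conversion of E (basis 1 mol E); extent of reaction ξ = X.
Moles: n_E = 1 − X; n_G = 3X; n_I = 4.13 (inert).
Total moles n_T = 5.13 + 2X.
With p_i = (n_i/n_T)P, Kp = p_G^3 / (p_E).
Equating to 0.0736 atm^2 and solving on 0 < X < 1: X = 0.121.

X = 0.121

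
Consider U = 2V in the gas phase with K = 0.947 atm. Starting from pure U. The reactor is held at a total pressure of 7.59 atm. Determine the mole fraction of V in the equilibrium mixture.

y_V = 0.296

Basis: 1 mol U initially; let X = conversion of U. Extent ξ = X.
Moles: n_U = 1 − X; n_V = 2X.
Summing: n_T = 1 + X.
With p_i = (n_i/n_T)P, K = p_V^2 / (p_U).
Substituting and setting equal to 0.947 atm gives a polynomial in X; the root in (0,1) is X = 0.174.
Then n_V = 0.348, n_T = 1.17, so y_V = 0.296.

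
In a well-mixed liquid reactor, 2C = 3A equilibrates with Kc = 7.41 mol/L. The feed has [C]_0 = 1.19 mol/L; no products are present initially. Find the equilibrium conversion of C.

X = 0.631

Let X = conversion of C; extent ξ = 1.19X/2 mol/L.
Concentrations: [C] = 1.19 − 1.19X; [A] = 1.78X.
Kc = [A]^3 / ([C]^2).
Equating to 7.41 mol/L: the physical root is X = 0.631.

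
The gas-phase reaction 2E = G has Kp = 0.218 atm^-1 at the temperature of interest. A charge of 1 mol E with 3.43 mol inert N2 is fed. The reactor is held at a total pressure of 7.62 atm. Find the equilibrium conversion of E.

Let X = conversion of E (basis 1 mol E); extent of reaction ξ = 0.5X.
Moles: n_E = 1 − X; n_G = 0.5X; n_I = 3.43 (inert).
Total moles n_T = 4.43 − 0.5X.
Mole fractions y_i = n_i/n_T; Kp = p_G / (p_E^2) with p_i = y_i·P.
This yields a degree-2 equation in X; solving on (0,1), X = 0.340.

X = 0.340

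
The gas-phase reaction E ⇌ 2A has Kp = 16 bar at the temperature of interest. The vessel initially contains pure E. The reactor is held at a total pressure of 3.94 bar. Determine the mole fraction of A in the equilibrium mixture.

y_A = 0.830

Basis: 1 mol E initially; let X = conversion of E. Extent ξ = X.
At extent ξ: n_E = 1 − X; n_A = 2X.
Summing: n_T = 1 + X.
With p_i = (n_i/n_T)P, Kp = p_A^2 / (p_E).
This yields a degree-2 equation in X; solving on (0,1), X = 0.710.
Then n_A = 1.42, n_T = 1.71, so y_A = 0.830.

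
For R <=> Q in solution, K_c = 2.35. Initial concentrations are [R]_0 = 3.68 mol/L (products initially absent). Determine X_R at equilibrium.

Let X = conversion of R; extent ξ = 3.68·X mol/L.
Concentrations: [R] = 3.68 − 3.68X; [Q] = 3.68X.
K_c = [Q] / ([R]).
Equating to 2.35: the physical root is X = 0.701.

X = 0.701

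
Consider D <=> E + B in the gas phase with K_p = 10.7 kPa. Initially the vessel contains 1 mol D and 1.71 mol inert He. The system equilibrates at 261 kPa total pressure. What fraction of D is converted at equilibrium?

X = 0.295

Take 1 mol D as basis and let X be its fractional conversion, so ξ = X.
Species balance: n_D = 1 − X; n_E = X; n_B = X; n_I = 1.71 (inert).
Summing: n_T = 2.71 + X.
Mole fractions y_i = n_i/n_T; K_p = p_E p_B / (p_D) with p_i = y_i·P.
Setting this equal to 10.7 kPa and taking the physical root (0 < X < 1) gives X = 0.295.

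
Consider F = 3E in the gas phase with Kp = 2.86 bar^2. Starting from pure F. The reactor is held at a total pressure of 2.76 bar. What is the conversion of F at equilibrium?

X = 0.291

Take 1 mol F as basis and let X be its fractional conversion, so ξ = X.
Mole table: n_F = 1 − X; n_E = 3X.
n_T = Σnᵢ = 1 + 2X.
y_i = n_i/n_T, p_i = y_i·P. Kp = p_E^3 / (p_F).
This yields a degree-3 equation in X; solving on (0,1), X = 0.291.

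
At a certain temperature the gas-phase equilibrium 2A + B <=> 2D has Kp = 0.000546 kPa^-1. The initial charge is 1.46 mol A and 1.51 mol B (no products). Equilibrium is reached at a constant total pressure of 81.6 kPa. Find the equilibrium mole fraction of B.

y_B = 0.492

Take 1.46 mol A as basis and let X be its fractional conversion, so ξ = 0.73X.
Moles: n_A = 1.46 − 1.46X; n_B = 1.51 − 0.73X; n_D = 1.46X.
Total moles n_T = 2.97 − 0.73X.
y_i = n_i/n_T, p_i = y_i·P. Kp = p_D^2 / (p_A^2 p_B).
Substituting and setting equal to 0.000546 kPa^-1 gives a polynomial in X; the root in (0,1) is X = 0.129.
Then n_B = 1.42, n_T = 2.88, so y_B = 0.492.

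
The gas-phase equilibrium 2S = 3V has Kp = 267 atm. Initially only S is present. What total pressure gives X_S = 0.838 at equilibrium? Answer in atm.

Basis: 1 mol S initially; let X = conversion of S. Extent ξ = 0.5X.
Moles: n_S = 1 − X; n_V = 1.5X.
n_T = Σnᵢ = 1 + 0.5X.
Kp = p_V^3 / (p_S^2) with p_i = (n_i/n_T)·P.
At X = 0.838: the mole-fraction product g(X) = Π y_i^ν_i = 53.33. Since Kp = g(X)·P^{1}, P = (Kp/g)^(1/1) = (267/53.33)^(1/1) = 5.01 atm.

P = 5.01 atm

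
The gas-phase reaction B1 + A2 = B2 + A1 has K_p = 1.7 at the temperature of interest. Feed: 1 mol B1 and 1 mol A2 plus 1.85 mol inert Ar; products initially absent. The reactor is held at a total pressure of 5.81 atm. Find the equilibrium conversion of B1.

Basis: 1 mol B1 initially; let X = conversion of B1. Extent ξ = X.
At extent ξ: n_B1 = 1 − X; n_A2 = 1 − X; n_B2 = X; n_A1 = X; n_I = 1.85 (inert).
Since Δν = 0, n_T = 3.85 throughout.
With p_i = (n_i/n_T)P, K_p = p_B2 p_A1 / (p_B1 p_A2).
Substituting and setting equal to 1.7 gives a polynomial in X; the root in (0,1) is X = 0.566.

X = 0.566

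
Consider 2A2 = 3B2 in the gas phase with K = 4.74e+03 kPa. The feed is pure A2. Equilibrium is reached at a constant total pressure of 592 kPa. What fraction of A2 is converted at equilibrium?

X = 0.683

Take 1 mol A2 as basis and let X be its fractional conversion, so ξ = 0.5X.
Species balance: n_A2 = 1 − X; n_B2 = 1.5X.
Total moles n_T = 1 + 0.5X.
Mole fractions y_i = n_i/n_T; K = p_B2^3 / (p_A2^2) with p_i = y_i·P.
Setting this equal to 4.74e+03 kPa and taking the physical root (0 < X < 1) gives X = 0.683.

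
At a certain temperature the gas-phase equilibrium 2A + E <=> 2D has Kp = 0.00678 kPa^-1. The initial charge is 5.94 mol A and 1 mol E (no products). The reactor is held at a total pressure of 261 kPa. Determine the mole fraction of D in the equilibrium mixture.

Take 1 mol E as basis and let X be its fractional conversion, so ξ = X.
At extent ξ: n_A = 5.94 − 2X; n_E = 1 − X; n_D = 2X.
Total moles n_T = 6.94 − X.
Mole fractions y_i = n_i/n_T; Kp = p_D^2 / (p_A^2 p_E) with p_i = y_i·P.
Equating to 0.00678 kPa^-1 and solving on 0 < X < 1: X = 0.684.
Then n_D = 1.37, n_T = 6.26, so y_D = 0.219.

y_D = 0.219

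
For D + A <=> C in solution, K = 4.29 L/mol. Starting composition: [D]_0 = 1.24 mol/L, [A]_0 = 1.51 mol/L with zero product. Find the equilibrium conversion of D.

X = 0.724

Let X = conversion of D; extent ξ = 1.24·X mol/L.
Concentrations: [D] = 1.24 − 1.24X; [A] = 1.51 − 1.24X; [C] = 1.24X.
K = [C] / ([D] [A]).
This equals 4.29 at X = 0.724 (the root in 0 < X < 1).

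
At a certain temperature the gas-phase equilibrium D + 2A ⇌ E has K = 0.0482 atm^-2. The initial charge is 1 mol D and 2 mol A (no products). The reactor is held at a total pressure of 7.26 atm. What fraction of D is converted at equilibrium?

Take 1 mol D as basis and let X be its fractional conversion, so ξ = X.
Species balance: n_D = 1 − X; n_A = 2 − 2X; n_E = X.
n_T = Σnᵢ = 3 − 2X.
y_i = n_i/n_T, p_i = y_i·P. K = p_E / (p_D p_A^2).
This yields a degree-3 equation in X; solving on (0,1), X = 0.422.

X = 0.422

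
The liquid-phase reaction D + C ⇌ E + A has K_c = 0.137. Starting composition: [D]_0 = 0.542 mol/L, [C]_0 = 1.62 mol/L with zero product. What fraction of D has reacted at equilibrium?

Let X = conversion of D; extent ξ = 0.542·X mol/L.
Concentrations: [D] = 0.542 − 0.542X; [C] = 1.62 − 0.542X; [E] = 0.542X; [A] = 0.542X.
K_c = [E] [A] / ([D] [C]).
Solving K_c = 0.137 for X ∈ (0,1): X = 0.441.

X = 0.441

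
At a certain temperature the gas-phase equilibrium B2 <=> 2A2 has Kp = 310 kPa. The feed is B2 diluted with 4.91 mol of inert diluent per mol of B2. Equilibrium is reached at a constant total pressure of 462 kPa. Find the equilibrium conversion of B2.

X = 0.634

Take 1 mol B2 as basis and let X be its fractional conversion, so ξ = X.
Moles: n_B2 = 1 − X; n_A2 = 2X; n_I = 4.91 (inert).
Summing: n_T = 5.91 + X.
y_i = n_i/n_T, p_i = y_i·P. Kp = p_A2^2 / (p_B2).
Setting this equal to 310 kPa and taking the physical root (0 < X < 1) gives X = 0.634.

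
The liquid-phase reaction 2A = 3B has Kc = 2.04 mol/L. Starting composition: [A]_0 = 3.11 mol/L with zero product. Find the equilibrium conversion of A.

X = 0.408

Let X = conversion of A; extent ξ = 3.11X/2 mol/L.
Concentrations: [A] = 3.11 − 3.11X; [B] = 4.67X.
Kc = [B]^3 / ([A]^2).
Equating to 2.04 mol/L: the physical root is X = 0.408.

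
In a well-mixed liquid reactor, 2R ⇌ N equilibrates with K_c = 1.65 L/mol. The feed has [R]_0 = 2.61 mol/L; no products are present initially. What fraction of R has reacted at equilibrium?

X = 0.712

Let X = conversion of R; extent ξ = 2.61X/2 mol/L.
Concentrations: [R] = 2.61 − 2.61X; [N] = 1.3X.
K_c = [N] / ([R]^2).
Solving K_c = 1.65 for X ∈ (0,1): X = 0.712.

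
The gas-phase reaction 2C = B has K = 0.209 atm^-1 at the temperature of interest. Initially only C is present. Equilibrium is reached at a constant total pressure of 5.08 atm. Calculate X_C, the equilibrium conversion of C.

Let X = conversion of C (basis 1 mol C); extent of reaction ξ = 0.5X.
Mole table: n_C = 1 − X; n_B = 0.5X.
n_T = Σnᵢ = 1 − 0.5X.
Mole fractions y_i = n_i/n_T; K = p_B / (p_C^2) with p_i = y_i·P.
Substituting and setting equal to 0.209 atm^-1 gives a polynomial in X; the root in (0,1) is X = 0.563.

X = 0.563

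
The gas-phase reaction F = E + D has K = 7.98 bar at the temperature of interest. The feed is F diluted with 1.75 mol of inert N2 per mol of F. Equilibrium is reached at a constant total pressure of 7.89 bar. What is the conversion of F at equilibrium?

X = 0.816

Basis: 1 mol F initially; let X = conversion of F. Extent ξ = X.
Species balance: n_F = 1 − X; n_E = X; n_D = X; n_I = 1.75 (inert).
n_T = Σnᵢ = 2.75 + X.
y_i = n_i/n_T, p_i = y_i·P. K = p_E p_D / (p_F).
Setting this equal to 7.98 bar and taking the physical root (0 < X < 1) gives X = 0.816.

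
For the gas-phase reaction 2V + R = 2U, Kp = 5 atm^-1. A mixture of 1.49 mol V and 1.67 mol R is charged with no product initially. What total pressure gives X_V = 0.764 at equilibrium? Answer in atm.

P = 4.93 atm

Let X = conversion of V (basis 1.49 mol V); extent of reaction ξ = 0.745X.
At extent ξ: n_V = 1.49 − 1.49X; n_R = 1.67 − 0.745X; n_U = 1.49X.
Summing: n_T = 3.16 − 0.745X.
Kp = p_U^2 / (p_V^2 p_R) with p_i = (n_i/n_T)·P.
At X = 0.764: the mole-fraction product g(X) = Π y_i^ν_i = 24.67. Since Kp = g(X)·P^{-1}, P = (g/Kp)^(1/1) = (24.67/5)^(1/1) = 4.93 atm.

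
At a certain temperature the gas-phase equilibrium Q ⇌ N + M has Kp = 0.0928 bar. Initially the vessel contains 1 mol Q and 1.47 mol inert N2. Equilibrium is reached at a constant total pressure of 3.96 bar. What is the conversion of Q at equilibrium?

Let X = conversion of Q (basis 1 mol Q); extent of reaction ξ = X.
Moles: n_Q = 1 − X; n_N = X; n_M = X; n_I = 1.47 (inert).
Total moles n_T = 2.47 + X.
With p_i = (n_i/n_T)P, Kp = p_N p_M / (p_Q).
Setting this equal to 0.0928 bar and taking the physical root (0 < X < 1) gives X = 0.222.

X = 0.222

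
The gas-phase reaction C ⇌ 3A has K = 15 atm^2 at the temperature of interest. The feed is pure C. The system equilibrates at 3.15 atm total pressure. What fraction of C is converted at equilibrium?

Basis: 1 mol C initially; let X = conversion of C. Extent ξ = X.
At extent ξ: n_C = 1 − X; n_A = 3X.
Summing: n_T = 1 + 2X.
y_i = n_i/n_T, p_i = y_i·P. K = p_A^3 / (p_C).
Equating to 15 atm^2 and solving on 0 < X < 1: X = 0.482.

X = 0.482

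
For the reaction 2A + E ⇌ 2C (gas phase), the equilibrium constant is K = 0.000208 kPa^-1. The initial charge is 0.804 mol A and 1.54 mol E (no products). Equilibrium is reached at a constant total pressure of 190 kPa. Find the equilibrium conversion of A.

Take 0.804 mol A as basis and let X be its fractional conversion, so ξ = 0.402X.
Moles: n_A = 0.804 − 0.804X; n_E = 1.54 − 0.402X; n_C = 0.804X.
n_T = Σnᵢ = 2.34 − 0.402X.
Mole fractions y_i = n_i/n_T; K = p_C^2 / (p_A^2 p_E) with p_i = y_i·P.
This yields a degree-3 equation in X; solving on (0,1), X = 0.138.

X = 0.138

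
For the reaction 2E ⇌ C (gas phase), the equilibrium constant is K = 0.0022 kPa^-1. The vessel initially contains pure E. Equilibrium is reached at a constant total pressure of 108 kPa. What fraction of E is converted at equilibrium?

Let X = conversion of E (basis 1 mol E); extent of reaction ξ = 0.5X.
Moles: n_E = 1 − X; n_C = 0.5X.
Summing: n_T = 1 − 0.5X.
y_i = n_i/n_T, p_i = y_i·P. K = p_C / (p_E^2).
Equating to 0.0022 kPa^-1 and solving on 0 < X < 1: X = 0.284.

X = 0.284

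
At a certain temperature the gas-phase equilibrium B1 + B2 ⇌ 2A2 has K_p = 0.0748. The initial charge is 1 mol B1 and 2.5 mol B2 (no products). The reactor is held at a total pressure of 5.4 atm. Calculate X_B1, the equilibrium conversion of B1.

X = 0.187

Take 1 mol B1 as basis and let X be its fractional conversion, so ξ = X.
At extent ξ: n_B1 = 1 − X; n_B2 = 2.5 − X; n_A2 = 2X.
Since Δν = 0, n_T = 3.5 throughout.
With p_i = (n_i/n_T)P, K_p = p_A2^2 / (p_B1 p_B2).
Setting this equal to 0.0748 and taking the physical root (0 < X < 1) gives X = 0.187.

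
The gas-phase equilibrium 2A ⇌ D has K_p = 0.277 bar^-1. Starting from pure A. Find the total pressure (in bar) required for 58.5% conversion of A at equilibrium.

P = 4.34 bar

Let X = conversion of A (basis 1 mol A); extent of reaction ξ = 0.5X.
At extent ξ: n_A = 1 − X; n_D = 0.5X.
n_T = Σnᵢ = 1 − 0.5X.
K_p = p_D / (p_A^2) with p_i = (n_i/n_T)·P.
At X = 0.585: the mole-fraction product g(X) = Π y_i^ν_i = 1.202. Since K_p = g(X)·P^{-1}, P = (g/K_p)^(1/1) = (1.202/0.277)^(1/1) = 4.34 bar.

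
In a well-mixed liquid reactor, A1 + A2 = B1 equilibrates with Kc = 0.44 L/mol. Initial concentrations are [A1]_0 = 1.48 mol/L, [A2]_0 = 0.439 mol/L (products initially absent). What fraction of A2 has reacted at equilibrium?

X = 0.367

Let X = conversion of A2; extent ξ = 0.439·X mol/L.
Concentrations: [A1] = 1.48 − 0.439X; [A2] = 0.439 − 0.439X; [B1] = 0.439X.
Kc = [B1] / ([A1] [A2]).
Setting equal to 0.44 and solving for X on (0,1) gives X = 0.367.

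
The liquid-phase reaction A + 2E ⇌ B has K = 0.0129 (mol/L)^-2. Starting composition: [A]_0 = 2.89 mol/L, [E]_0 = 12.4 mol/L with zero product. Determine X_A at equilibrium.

X = 0.529

Let X = conversion of A; extent ξ = 2.89·X mol/L.
Concentrations: [A] = 2.89 − 2.89X; [E] = 12.4 − 5.78X; [B] = 2.89X.
K = [B] / ([A] [E]^2).
Solving K = 0.0129 for X ∈ (0,1): X = 0.529.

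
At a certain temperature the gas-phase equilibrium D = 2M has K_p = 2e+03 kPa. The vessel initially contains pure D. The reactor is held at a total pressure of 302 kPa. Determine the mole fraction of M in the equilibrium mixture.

y_M = 0.882

Let X = conversion of D (basis 1 mol D); extent of reaction ξ = X.
At extent ξ: n_D = 1 − X; n_M = 2X.
Summing: n_T = 1 + X.
y_i = n_i/n_T, p_i = y_i·P. K_p = p_M^2 / (p_D).
This yields a degree-2 equation in X; solving on (0,1), X = 0.790.
Then n_M = 1.58, n_T = 1.79, so y_M = 0.882.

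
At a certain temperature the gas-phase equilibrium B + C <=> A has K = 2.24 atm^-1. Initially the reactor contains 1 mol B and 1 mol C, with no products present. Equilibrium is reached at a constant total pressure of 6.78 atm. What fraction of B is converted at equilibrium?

Take 1 mol B as basis and let X be its fractional conversion, so ξ = X.
Species balance: n_B = 1 − X; n_C = 1 − X; n_A = X.
Summing: n_T = 2 − X.
y_i = n_i/n_T, p_i = y_i·P. K = p_A / (p_B p_C).
Substituting and setting equal to 2.24 atm^-1 gives a polynomial in X; the root in (0,1) is X = 0.751.

X = 0.751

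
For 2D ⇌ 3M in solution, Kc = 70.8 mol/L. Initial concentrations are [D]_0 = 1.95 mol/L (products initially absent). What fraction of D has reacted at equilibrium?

Let X = conversion of D; extent ξ = 1.95X/2 mol/L.
Concentrations: [D] = 1.95 − 1.95X; [M] = 2.92X.
Kc = [M]^3 / ([D]^2).
Solving Kc = 70.8 for X ∈ (0,1): X = 0.787.

X = 0.787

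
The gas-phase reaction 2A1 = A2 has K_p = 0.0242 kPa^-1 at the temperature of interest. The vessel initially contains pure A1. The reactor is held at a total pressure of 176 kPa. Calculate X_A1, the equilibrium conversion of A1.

X = 0.765

Let X = conversion of A1 (basis 1 mol A1); extent of reaction ξ = 0.5X.
Species balance: n_A1 = 1 − X; n_A2 = 0.5X.
Summing: n_T = 1 − 0.5X.
With p_i = (n_i/n_T)P, K_p = p_A2 / (p_A1^2).
Equating to 0.0242 kPa^-1 and solving on 0 < X < 1: X = 0.765.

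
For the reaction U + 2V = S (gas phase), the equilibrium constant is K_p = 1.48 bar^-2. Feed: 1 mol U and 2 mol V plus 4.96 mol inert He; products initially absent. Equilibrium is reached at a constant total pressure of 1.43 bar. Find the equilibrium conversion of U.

X = 0.133

Let X = conversion of U (basis 1 mol U); extent of reaction ξ = X.
At extent ξ: n_U = 1 − X; n_V = 2 − 2X; n_S = X; n_I = 4.96 (inert).
n_T = Σnᵢ = 7.96 − 2X.
y_i = n_i/n_T, p_i = y_i·P. K_p = p_S / (p_U p_V^2).
Substituting and setting equal to 1.48 bar^-2 gives a polynomial in X; the root in (0,1) is X = 0.133.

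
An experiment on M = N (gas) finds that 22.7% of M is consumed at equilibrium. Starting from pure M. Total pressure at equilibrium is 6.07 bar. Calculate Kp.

Kp = 0.294

Take 1 mol M as basis and let X be its fractional conversion, so ξ = X.
At extent ξ: n_M = 1 − X; n_N = X.
Total moles n_T = 1 (Δν = 0, constant).
At X = 0.227: n_M = 0.773, n_N = 0.227, n_T = 1.
p_i = (n_i/n_T)·P. Kp = p_N / (p_M) = 0.294.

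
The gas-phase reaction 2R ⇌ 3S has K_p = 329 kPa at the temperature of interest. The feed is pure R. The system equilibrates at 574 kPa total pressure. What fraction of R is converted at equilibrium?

X = 0.413

Take 1 mol R as basis and let X be its fractional conversion, so ξ = 0.5X.
Species balance: n_R = 1 − X; n_S = 1.5X.
Total moles n_T = 1 + 0.5X.
y_i = n_i/n_T, p_i = y_i·P. K_p = p_S^3 / (p_R^2).
Substituting and setting equal to 329 kPa gives a polynomial in X; the root in (0,1) is X = 0.413.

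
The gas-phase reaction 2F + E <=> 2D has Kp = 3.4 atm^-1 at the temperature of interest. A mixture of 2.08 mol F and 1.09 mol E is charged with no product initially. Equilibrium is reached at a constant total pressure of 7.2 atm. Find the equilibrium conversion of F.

X = 0.665

Let X = conversion of F (basis 2.08 mol F); extent of reaction ξ = 1.04X.
Moles: n_F = 2.08 − 2.08X; n_E = 1.09 − 1.04X; n_D = 2.08X.
Summing: n_T = 3.17 − 1.04X.
With p_i = (n_i/n_T)P, Kp = p_D^2 / (p_F^2 p_E).
Equating to 3.4 atm^-1 and solving on 0 < X < 1: X = 0.665.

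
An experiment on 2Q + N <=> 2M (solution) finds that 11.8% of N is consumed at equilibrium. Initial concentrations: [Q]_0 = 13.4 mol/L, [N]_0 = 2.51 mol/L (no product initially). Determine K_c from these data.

Let X = conversion of N.
Concentrations: [Q] = 13.4 − 5.02X; [N] = 2.51 − 2.51X; [M] = 5.02X.
At X = 0.118: [Q] = 12.8, [N] = 2.21, [M] = 0.592.
K_c = [M]^2 / ([Q]^2 [N]) = 0.000966 L/mol.

K_c = 0.000966 L/mol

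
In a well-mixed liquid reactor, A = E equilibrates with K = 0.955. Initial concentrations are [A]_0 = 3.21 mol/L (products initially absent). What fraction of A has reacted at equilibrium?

X = 0.488

Let X = conversion of A; extent ξ = 3.21·X mol/L.
Concentrations: [A] = 3.21 − 3.21X; [E] = 3.21X.
K = [E] / ([A]).
This equals 0.955 at X = 0.488 (the root in 0 < X < 1).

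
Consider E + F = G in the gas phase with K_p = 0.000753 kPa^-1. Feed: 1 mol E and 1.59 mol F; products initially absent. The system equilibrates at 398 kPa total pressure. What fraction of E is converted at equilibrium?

Take 1 mol E as basis and let X be its fractional conversion, so ξ = X.
Moles: n_E = 1 − X; n_F = 1.59 − X; n_G = X.
Summing: n_T = 2.59 − X.
With p_i = (n_i/n_T)P, K_p = p_G / (p_E p_F).
This yields a degree-2 equation in X; solving on (0,1), X = 0.150.

X = 0.150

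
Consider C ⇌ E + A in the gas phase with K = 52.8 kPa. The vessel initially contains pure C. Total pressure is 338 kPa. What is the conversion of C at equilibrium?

Basis: 1 mol C initially; let X = conversion of C. Extent ξ = X.
Species balance: n_C = 1 − X; n_E = X; n_A = X.
Total moles n_T = 1 + X.
Mole fractions y_i = n_i/n_T; K = p_E p_A / (p_C) with p_i = y_i·P.
Setting this equal to 52.8 kPa and taking the physical root (0 < X < 1) gives X = 0.368.

X = 0.368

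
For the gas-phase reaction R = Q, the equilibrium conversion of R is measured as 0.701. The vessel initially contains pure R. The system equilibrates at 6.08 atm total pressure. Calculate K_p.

Basis: 1 mol R initially; let X = conversion of R. Extent ξ = X.
At extent ξ: n_R = 1 − X; n_Q = X.
Total moles n_T = 1 (Δν = 0, constant).
At X = 0.701: n_R = 0.299, n_Q = 0.701, n_T = 1.
p_i = (n_i/n_T)·P. K_p = p_Q / (p_R) = 2.34.

K_p = 2.34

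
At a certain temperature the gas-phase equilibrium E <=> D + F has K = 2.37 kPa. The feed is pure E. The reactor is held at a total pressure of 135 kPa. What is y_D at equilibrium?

Take 1 mol E as basis and let X be its fractional conversion, so ξ = X.
Mole table: n_E = 1 − X; n_D = X; n_F = X.
Summing: n_T = 1 + X.
With p_i = (n_i/n_T)P, K = p_D p_F / (p_E).
Equating to 2.37 kPa and solving on 0 < X < 1: X = 0.131.
Then n_D = 0.131, n_T = 1.13, so y_D = 0.116.

y_D = 0.116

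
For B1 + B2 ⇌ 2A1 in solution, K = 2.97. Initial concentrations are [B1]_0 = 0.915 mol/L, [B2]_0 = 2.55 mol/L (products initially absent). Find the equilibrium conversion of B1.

X = 0.692

Let X = conversion of B1; extent ξ = 0.915·X mol/L.
Concentrations: [B1] = 0.915 − 0.915X; [B2] = 2.55 − 0.915X; [A1] = 1.83X.
K = [A1]^2 / ([B1] [B2]).
This equals 2.97 at X = 0.692 (the root in 0 < X < 1).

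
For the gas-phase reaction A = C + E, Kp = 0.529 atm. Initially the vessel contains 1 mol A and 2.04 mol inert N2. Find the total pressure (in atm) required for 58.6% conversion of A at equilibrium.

Let X = conversion of A (basis 1 mol A); extent of reaction ξ = X.
Species balance: n_A = 1 − X; n_C = X; n_E = X; n_I = 2.04 (inert).
Summing: n_T = 3.04 + X.
Kp = p_C p_E / (p_A) with p_i = (n_i/n_T)·P.
At X = 0.586: the mole-fraction product g(X) = Π y_i^ν_i = 0.2288. Since Kp = g(X)·P^{1}, P = (Kp/g)^(1/1) = (0.529/0.2288)^(1/1) = 2.31 atm.

P = 2.31 atm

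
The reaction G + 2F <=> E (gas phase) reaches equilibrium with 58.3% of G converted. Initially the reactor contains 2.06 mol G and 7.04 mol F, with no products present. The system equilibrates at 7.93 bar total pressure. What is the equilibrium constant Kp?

Kp = 0.0464 bar^-2

Take 2.06 mol G as basis and let X be its fractional conversion, so ξ = 2.06X.
At extent ξ: n_G = 2.06 − 2.06X; n_F = 7.04 − 4.12X; n_E = 2.06X.
Total moles n_T = 9.1 − 4.12X.
At X = 0.583: n_G = 0.859, n_F = 4.64, n_E = 1.2, n_T = 6.7.
p_i = (n_i/n_T)·P. Kp = p_E / (p_G p_F^2) = 0.0464 bar^-2.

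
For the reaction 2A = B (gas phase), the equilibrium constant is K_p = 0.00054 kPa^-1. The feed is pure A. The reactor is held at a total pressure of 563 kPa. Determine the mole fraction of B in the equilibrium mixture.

Basis: 1 mol A initially; let X = conversion of A. Extent ξ = 0.5X.
Moles: n_A = 1 − X; n_B = 0.5X.
Summing: n_T = 1 − 0.5X.
y_i = n_i/n_T, p_i = y_i·P. K_p = p_B / (p_A^2).
Equating to 0.00054 kPa^-1 and solving on 0 < X < 1: X = 0.328.
Then n_B = 0.164, n_T = 0.836, so y_B = 0.196.

y_B = 0.196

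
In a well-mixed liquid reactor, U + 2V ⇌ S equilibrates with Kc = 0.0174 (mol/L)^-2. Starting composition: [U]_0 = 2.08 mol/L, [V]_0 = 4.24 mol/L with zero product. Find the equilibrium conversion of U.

Let X = conversion of U; extent ξ = 2.08·X mol/L.
Concentrations: [U] = 2.08 − 2.08X; [V] = 4.24 − 4.16X; [S] = 2.08X.
Kc = [S] / ([U] [V]^2).
This equals 0.0174 at X = 0.176 (the root in 0 < X < 1).

X = 0.176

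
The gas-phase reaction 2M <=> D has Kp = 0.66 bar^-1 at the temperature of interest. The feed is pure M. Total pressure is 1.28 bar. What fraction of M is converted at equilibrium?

Let X = conversion of M (basis 1 mol M); extent of reaction ξ = 0.5X.
Moles: n_M = 1 − X; n_D = 0.5X.
Total moles n_T = 1 − 0.5X.
y_i = n_i/n_T, p_i = y_i·P. Kp = p_D / (p_M^2).
This yields a degree-2 equation in X; solving on (0,1), X = 0.522.

X = 0.522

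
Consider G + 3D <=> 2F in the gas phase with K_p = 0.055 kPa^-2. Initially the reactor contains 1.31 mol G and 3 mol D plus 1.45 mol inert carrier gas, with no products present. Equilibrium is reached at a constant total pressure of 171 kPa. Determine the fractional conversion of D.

Basis: 3 mol D initially; let X = conversion of D. Extent ξ = X.
At extent ξ: n_G = 1.31 − X; n_D = 3 − 3X; n_F = 2X; n_I = 1.45 (inert).
n_T = Σnᵢ = 5.76 − 2X.
y_i = n_i/n_T, p_i = y_i·P. K_p = p_F^2 / (p_G p_D^3).
Setting this equal to 0.055 kPa^-2 and taking the physical root (0 < X < 1) gives X = 0.864.

X = 0.864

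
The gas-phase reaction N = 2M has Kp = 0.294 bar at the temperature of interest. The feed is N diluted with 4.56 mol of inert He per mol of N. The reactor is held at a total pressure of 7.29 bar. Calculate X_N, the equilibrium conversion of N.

Let X = conversion of N (basis 1 mol N); extent of reaction ξ = X.
At extent ξ: n_N = 1 − X; n_M = 2X; n_I = 4.56 (inert).
n_T = Σnᵢ = 5.56 + X.
Mole fractions y_i = n_i/n_T; Kp = p_M^2 / (p_N) with p_i = y_i·P.
Equating to 0.294 bar and solving on 0 < X < 1: X = 0.214.

X = 0.214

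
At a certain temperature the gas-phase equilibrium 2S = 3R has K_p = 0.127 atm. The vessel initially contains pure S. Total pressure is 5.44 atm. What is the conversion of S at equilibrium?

X = 0.173

Let X = conversion of S (basis 1 mol S); extent of reaction ξ = 0.5X.
At extent ξ: n_S = 1 − X; n_R = 1.5X.
Total moles n_T = 1 + 0.5X.
Mole fractions y_i = n_i/n_T; K_p = p_R^3 / (p_S^2) with p_i = y_i·P.
Setting this equal to 0.127 atm and taking the physical root (0 < X < 1) gives X = 0.173.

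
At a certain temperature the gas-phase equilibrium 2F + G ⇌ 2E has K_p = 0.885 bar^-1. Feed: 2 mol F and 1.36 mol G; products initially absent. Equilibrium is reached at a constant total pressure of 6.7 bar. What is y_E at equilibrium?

y_E = 0.404

Let X = conversion of F (basis 2 mol F); extent of reaction ξ = X.
At extent ξ: n_F = 2 − 2X; n_G = 1.36 − X; n_E = 2X.
Total moles n_T = 3.36 − X.
Mole fractions y_i = n_i/n_T; K_p = p_E^2 / (p_F^2 p_G) with p_i = y_i·P.
Substituting and setting equal to 0.885 bar^-1 gives a polynomial in X; the root in (0,1) is X = 0.565.
Then n_E = 1.13, n_T = 2.8, so y_E = 0.404.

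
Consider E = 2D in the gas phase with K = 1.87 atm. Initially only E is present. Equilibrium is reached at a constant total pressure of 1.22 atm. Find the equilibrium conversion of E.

Basis: 1 mol E initially; let X = conversion of E. Extent ξ = X.
Species balance: n_E = 1 − X; n_D = 2X.
n_T = Σnᵢ = 1 + X.
y_i = n_i/n_T, p_i = y_i·P. K = p_D^2 / (p_E).
Substituting and setting equal to 1.87 atm gives a polynomial in X; the root in (0,1) is X = 0.526.

X = 0.526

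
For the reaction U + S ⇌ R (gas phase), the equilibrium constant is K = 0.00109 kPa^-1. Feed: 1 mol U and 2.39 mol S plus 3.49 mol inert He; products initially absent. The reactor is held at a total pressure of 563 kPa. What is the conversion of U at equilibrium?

X = 0.169

Take 1 mol U as basis and let X be its fractional conversion, so ξ = X.
Mole table: n_U = 1 − X; n_S = 2.39 − X; n_R = X; n_I = 3.49 (inert).
Summing: n_T = 6.88 − X.
y_i = n_i/n_T, p_i = y_i·P. K = p_R / (p_U p_S).
Equating to 0.00109 kPa^-1 and solving on 0 < X < 1: X = 0.169.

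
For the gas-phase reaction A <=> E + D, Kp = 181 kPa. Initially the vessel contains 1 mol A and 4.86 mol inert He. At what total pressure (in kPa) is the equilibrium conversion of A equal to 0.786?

Let X = conversion of A (basis 1 mol A); extent of reaction ξ = X.
Moles: n_A = 1 − X; n_E = X; n_D = X; n_I = 4.86 (inert).
n_T = Σnᵢ = 5.86 + X.
Kp = p_E p_D / (p_A) with p_i = (n_i/n_T)·P.
At X = 0.786: the mole-fraction product g(X) = Π y_i^ν_i = 0.4344. Since Kp = g(X)·P^{1}, P = (Kp/g)^(1/1) = (181/0.4344)^(1/1) = 417 kPa.

P = 417 kPa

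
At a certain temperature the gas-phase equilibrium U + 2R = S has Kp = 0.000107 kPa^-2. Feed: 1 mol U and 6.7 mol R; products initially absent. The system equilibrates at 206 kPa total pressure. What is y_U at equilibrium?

y_U = 0.039

Let X = conversion of U (basis 1 mol U); extent of reaction ξ = X.
Moles: n_U = 1 − X; n_R = 6.7 − 2X; n_S = X.
n_T = Σnᵢ = 7.7 − 2X.
With p_i = (n_i/n_T)P, Kp = p_S / (p_U p_R^2).
This yields a degree-3 equation in X; solving on (0,1), X = 0.761.
Then n_U = 0.239, n_T = 6.18, so y_U = 0.039.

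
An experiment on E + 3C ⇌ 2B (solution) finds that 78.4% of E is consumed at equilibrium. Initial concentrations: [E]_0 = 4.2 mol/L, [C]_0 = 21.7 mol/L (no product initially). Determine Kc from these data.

Kc = 0.0289 (mol/L)^-2

Let X = conversion of E.
Concentrations: [E] = 4.2 − 4.2X; [C] = 21.7 − 12.6X; [B] = 8.4X.
At X = 0.784: [E] = 0.907, [C] = 11.8, [B] = 6.59.
Kc = [B]^2 / ([E] [C]^3) = 0.0289 (mol/L)^-2.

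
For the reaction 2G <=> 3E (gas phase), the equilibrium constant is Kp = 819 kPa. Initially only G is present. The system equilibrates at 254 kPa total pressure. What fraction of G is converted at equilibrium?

Basis: 1 mol G initially; let X = conversion of G. Extent ξ = 0.5X.
Moles: n_G = 1 − X; n_E = 1.5X.
n_T = Σnᵢ = 1 + 0.5X.
Mole fractions y_i = n_i/n_T; Kp = p_E^3 / (p_G^2) with p_i = y_i·P.
Substituting and setting equal to 819 kPa gives a polynomial in X; the root in (0,1) is X = 0.591.

X = 0.591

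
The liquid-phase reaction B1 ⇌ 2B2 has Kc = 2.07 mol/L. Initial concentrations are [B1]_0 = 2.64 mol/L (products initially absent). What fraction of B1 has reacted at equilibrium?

X = 0.355

Let X = conversion of B1; extent ξ = 2.64·X mol/L.
Concentrations: [B1] = 2.64 − 2.64X; [B2] = 5.28X.
Kc = [B2]^2 / ([B1]).
Equating to 2.07 mol/L: the physical root is X = 0.355.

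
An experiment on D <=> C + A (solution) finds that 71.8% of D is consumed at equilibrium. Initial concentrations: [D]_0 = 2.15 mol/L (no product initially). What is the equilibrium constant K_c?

Let X = conversion of D.
Concentrations: [D] = 2.15 − 2.15X; [C] = 2.15X; [A] = 2.15X.
At X = 0.718: [D] = 0.606, [C] = 1.54, [A] = 1.54.
K_c = [C] [A] / ([D]) = 3.93 mol/L.

K_c = 3.93 mol/L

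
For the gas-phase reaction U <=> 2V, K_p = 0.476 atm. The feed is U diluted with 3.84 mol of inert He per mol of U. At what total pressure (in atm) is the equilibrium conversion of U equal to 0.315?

Basis: 1 mol U initially; let X = conversion of U. Extent ξ = X.
Species balance: n_U = 1 − X; n_V = 2X; n_I = 3.84 (inert).
Summing: n_T = 4.84 + X.
K_p = p_V^2 / (p_U) with p_i = (n_i/n_T)·P.
At X = 0.315: the mole-fraction product g(X) = Π y_i^ν_i = 0.1124. Since K_p = g(X)·P^{1}, P = (K_p/g)^(1/1) = (0.476/0.1124)^(1/1) = 4.23 atm.

P = 4.23 atm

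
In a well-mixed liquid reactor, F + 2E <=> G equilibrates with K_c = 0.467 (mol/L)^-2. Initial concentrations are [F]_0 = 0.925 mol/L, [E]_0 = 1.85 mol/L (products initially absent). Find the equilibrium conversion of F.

X = 0.380

Let X = conversion of F; extent ξ = 0.925·X mol/L.
Concentrations: [F] = 0.925 − 0.925X; [E] = 1.85 − 1.85X; [G] = 0.925X.
K_c = [G] / ([F] [E]^2).
Equating to 0.467 (mol/L)^-2: the physical root is X = 0.380.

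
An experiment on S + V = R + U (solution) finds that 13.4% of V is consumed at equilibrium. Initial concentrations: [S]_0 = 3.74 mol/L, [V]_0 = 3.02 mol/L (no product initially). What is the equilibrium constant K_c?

Let X = conversion of V.
Concentrations: [S] = 3.74 − 3.02X; [V] = 3.02 − 3.02X; [R] = 3.02X; [U] = 3.02X.
At X = 0.134: [S] = 3.34, [V] = 2.62, [R] = 0.405, [U] = 0.405.
K_c = [R] [U] / ([S] [V]) = 0.0188.

K_c = 0.0188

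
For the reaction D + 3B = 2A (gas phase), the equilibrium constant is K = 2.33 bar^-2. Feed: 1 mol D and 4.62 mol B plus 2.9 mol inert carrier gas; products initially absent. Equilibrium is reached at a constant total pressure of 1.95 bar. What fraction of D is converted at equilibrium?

X = 0.603

Take 1 mol D as basis and let X be its fractional conversion, so ξ = X.
Mole table: n_D = 1 − X; n_B = 4.62 − 3X; n_A = 2X; n_I = 2.9 (inert).
n_T = Σnᵢ = 8.52 − 2X.
With p_i = (n_i/n_T)P, K = p_A^2 / (p_D p_B^3).
Setting this equal to 2.33 bar^-2 and taking the physical root (0 < X < 1) gives X = 0.603.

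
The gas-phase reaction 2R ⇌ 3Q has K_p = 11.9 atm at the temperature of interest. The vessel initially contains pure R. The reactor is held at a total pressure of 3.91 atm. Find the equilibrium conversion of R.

Basis: 1 mol R initially; let X = conversion of R. Extent ξ = 0.5X.
Moles: n_R = 1 − X; n_Q = 1.5X.
Total moles n_T = 1 + 0.5X.
y_i = n_i/n_T, p_i = y_i·P. K_p = p_Q^3 / (p_R^2).
This yields a degree-3 equation in X; solving on (0,1), X = 0.585.

X = 0.585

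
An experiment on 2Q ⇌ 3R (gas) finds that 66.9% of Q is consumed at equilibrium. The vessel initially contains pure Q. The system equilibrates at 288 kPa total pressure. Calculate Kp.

Take 1 mol Q as basis and let X be its fractional conversion, so ξ = 0.5X.
At extent ξ: n_Q = 1 − X; n_R = 1.5X.
Total moles n_T = 1 + 0.5X.
At X = 0.669: n_Q = 0.331, n_R = 1, n_T = 1.33.
p_i = (n_i/n_T)·P. Kp = p_R^3 / (p_Q^2) = 1.99e+03 kPa.

Kp = 1.99e+03 kPa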